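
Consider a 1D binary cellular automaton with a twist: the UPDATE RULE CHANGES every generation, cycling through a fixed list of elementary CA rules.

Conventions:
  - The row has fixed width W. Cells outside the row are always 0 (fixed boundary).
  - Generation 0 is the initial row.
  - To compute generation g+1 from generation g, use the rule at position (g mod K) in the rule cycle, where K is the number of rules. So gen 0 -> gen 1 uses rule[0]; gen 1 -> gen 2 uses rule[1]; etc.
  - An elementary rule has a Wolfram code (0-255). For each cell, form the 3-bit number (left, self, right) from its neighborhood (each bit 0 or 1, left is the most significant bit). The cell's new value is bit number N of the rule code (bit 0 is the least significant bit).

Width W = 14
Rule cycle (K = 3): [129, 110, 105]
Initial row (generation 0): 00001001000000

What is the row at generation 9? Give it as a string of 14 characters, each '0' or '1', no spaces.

Gen 0: 00001001000000
Gen 1 (rule 129): 11100000011111
Gen 2 (rule 110): 10100000110001
Gen 3 (rule 105): 01001110110100
Gen 4 (rule 129): 00000100000001
Gen 5 (rule 110): 00001100000011
Gen 6 (rule 105): 11101101111011
Gen 7 (rule 129): 01000000110000
Gen 8 (rule 110): 11000001110000
Gen 9 (rule 105): 11011101010111

Answer: 11011101010111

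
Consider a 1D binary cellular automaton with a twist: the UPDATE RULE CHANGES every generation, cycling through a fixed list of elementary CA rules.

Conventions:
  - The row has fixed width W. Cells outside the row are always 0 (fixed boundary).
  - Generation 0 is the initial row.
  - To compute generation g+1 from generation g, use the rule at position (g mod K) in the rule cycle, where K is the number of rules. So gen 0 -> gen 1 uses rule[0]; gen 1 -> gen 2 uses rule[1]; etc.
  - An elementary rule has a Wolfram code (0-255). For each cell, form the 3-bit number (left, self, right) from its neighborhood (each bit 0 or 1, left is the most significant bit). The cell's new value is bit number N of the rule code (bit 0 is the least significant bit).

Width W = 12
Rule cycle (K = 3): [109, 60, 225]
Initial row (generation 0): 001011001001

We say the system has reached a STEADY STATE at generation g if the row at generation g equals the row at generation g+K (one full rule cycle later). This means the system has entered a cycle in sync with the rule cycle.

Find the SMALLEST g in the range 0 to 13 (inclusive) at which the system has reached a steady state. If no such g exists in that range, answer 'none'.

Answer: none

Derivation:
Gen 0: 001011001001
Gen 1 (rule 109): 101111001001
Gen 2 (rule 60): 111000101101
Gen 3 (rule 225): 011010010110
Gen 4 (rule 109): 011110011110
Gen 5 (rule 60): 010001010001
Gen 6 (rule 225): 000100100100
Gen 7 (rule 109): 110100100101
Gen 8 (rule 60): 101110110111
Gen 9 (rule 225): 010111011011
Gen 10 (rule 109): 011101111111
Gen 11 (rule 60): 010011000000
Gen 12 (rule 225): 000001011111
Gen 13 (rule 109): 111101110001
Gen 14 (rule 60): 100011001001
Gen 15 (rule 225): 001001000000
Gen 16 (rule 109): 101001011111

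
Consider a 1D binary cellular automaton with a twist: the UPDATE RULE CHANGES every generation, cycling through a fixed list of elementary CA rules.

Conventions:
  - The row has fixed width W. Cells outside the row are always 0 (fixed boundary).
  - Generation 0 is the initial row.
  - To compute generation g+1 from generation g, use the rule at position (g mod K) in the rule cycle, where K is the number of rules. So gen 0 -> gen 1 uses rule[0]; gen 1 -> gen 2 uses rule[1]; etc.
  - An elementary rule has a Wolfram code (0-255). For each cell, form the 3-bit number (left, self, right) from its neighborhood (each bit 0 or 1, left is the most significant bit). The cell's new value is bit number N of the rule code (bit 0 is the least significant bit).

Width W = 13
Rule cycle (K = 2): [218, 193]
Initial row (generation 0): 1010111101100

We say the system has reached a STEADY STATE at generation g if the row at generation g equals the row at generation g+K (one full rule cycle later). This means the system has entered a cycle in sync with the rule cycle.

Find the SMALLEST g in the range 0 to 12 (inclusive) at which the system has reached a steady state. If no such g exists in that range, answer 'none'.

Answer: 3

Derivation:
Gen 0: 1010111101100
Gen 1 (rule 218): 0000111101110
Gen 2 (rule 193): 1110011100110
Gen 3 (rule 218): 1111111111111
Gen 4 (rule 193): 0111111111111
Gen 5 (rule 218): 1111111111111
Gen 6 (rule 193): 0111111111111
Gen 7 (rule 218): 1111111111111
Gen 8 (rule 193): 0111111111111
Gen 9 (rule 218): 1111111111111
Gen 10 (rule 193): 0111111111111
Gen 11 (rule 218): 1111111111111
Gen 12 (rule 193): 0111111111111
Gen 13 (rule 218): 1111111111111
Gen 14 (rule 193): 0111111111111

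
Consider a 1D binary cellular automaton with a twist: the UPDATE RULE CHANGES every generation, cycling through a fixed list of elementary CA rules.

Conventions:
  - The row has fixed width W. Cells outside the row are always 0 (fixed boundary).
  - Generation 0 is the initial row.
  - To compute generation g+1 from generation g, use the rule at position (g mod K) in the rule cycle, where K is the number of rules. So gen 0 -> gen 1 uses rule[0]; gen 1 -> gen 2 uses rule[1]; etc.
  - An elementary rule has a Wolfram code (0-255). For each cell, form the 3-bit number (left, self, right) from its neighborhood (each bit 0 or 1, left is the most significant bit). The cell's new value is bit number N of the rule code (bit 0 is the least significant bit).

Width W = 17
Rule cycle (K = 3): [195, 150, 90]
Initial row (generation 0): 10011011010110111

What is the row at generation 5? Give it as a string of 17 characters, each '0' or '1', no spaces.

Gen 0: 10011011010110111
Gen 1 (rule 195): 00101001000010011
Gen 2 (rule 150): 01101111100111100
Gen 3 (rule 90): 11101000111100110
Gen 4 (rule 195): 01100011011101010
Gen 5 (rule 150): 10010100001001011

Answer: 10010100001001011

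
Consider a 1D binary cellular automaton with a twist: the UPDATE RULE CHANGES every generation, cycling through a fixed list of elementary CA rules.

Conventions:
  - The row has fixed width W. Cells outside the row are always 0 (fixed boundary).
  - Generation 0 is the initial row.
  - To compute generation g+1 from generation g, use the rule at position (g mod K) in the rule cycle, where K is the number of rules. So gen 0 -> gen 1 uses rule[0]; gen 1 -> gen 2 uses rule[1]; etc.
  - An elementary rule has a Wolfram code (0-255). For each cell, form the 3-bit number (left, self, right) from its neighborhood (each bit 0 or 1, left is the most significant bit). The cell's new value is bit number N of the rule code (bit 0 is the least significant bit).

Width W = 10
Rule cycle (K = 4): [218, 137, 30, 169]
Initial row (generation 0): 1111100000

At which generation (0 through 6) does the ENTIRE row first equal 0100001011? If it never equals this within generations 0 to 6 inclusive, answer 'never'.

Answer: never

Derivation:
Gen 0: 1111100000
Gen 1 (rule 218): 1111110000
Gen 2 (rule 137): 1111100111
Gen 3 (rule 30): 1000011100
Gen 4 (rule 169): 0011011001
Gen 5 (rule 218): 0111011110
Gen 6 (rule 137): 0110011100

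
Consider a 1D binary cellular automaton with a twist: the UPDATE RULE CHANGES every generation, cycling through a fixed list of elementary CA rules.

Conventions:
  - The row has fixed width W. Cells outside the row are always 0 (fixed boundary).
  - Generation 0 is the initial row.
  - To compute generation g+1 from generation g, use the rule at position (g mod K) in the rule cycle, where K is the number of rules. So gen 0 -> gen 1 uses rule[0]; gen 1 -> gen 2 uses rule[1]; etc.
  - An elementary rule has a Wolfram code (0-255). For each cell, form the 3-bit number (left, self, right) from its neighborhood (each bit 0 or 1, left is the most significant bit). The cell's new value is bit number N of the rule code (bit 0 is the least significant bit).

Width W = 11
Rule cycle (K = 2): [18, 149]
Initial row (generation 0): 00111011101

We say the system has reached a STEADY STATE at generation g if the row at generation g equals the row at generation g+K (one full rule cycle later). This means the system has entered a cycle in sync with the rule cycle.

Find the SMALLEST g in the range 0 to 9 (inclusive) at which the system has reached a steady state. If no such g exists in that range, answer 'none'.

Answer: 4

Derivation:
Gen 0: 00111011101
Gen 1 (rule 18): 01000000000
Gen 2 (rule 149): 01111111111
Gen 3 (rule 18): 10000000000
Gen 4 (rule 149): 11111111111
Gen 5 (rule 18): 00000000000
Gen 6 (rule 149): 11111111111
Gen 7 (rule 18): 00000000000
Gen 8 (rule 149): 11111111111
Gen 9 (rule 18): 00000000000
Gen 10 (rule 149): 11111111111
Gen 11 (rule 18): 00000000000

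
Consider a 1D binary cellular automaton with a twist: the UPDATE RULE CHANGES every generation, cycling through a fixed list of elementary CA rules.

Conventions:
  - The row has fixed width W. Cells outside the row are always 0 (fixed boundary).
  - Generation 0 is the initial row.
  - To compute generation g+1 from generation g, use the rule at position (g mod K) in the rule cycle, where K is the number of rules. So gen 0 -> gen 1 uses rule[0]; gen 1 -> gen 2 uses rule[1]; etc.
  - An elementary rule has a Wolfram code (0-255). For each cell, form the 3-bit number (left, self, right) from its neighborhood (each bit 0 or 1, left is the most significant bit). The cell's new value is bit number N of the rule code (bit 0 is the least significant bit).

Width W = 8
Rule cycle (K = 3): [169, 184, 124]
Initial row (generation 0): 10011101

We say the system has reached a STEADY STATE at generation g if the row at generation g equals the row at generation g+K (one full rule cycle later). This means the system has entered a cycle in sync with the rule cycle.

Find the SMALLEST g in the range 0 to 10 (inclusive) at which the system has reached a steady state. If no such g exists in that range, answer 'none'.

Answer: 9

Derivation:
Gen 0: 10011101
Gen 1 (rule 169): 00011010
Gen 2 (rule 184): 00010101
Gen 3 (rule 124): 00011111
Gen 4 (rule 169): 11011110
Gen 5 (rule 184): 10111101
Gen 6 (rule 124): 11100111
Gen 7 (rule 169): 11000110
Gen 8 (rule 184): 10100101
Gen 9 (rule 124): 11110111
Gen 10 (rule 169): 11101110
Gen 11 (rule 184): 11011101
Gen 12 (rule 124): 11110111
Gen 13 (rule 169): 11101110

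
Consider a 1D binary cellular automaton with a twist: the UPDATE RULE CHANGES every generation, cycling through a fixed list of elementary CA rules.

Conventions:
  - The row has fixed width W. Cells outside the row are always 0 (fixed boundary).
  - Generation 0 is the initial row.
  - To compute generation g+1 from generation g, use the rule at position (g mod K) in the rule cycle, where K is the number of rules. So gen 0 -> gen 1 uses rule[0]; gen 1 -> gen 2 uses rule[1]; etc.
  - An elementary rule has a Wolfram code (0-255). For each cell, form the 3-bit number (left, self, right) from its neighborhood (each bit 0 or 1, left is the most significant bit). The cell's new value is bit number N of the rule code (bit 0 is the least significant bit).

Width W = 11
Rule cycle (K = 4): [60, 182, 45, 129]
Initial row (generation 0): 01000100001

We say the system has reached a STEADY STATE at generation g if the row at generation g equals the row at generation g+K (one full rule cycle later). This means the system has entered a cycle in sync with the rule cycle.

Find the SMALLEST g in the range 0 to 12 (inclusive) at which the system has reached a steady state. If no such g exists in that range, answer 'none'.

Answer: none

Derivation:
Gen 0: 01000100001
Gen 1 (rule 60): 01100110001
Gen 2 (rule 182): 10011001011
Gen 3 (rule 45): 10010001110
Gen 4 (rule 129): 00000100100
Gen 5 (rule 60): 00000110110
Gen 6 (rule 182): 00001001001
Gen 7 (rule 45): 11101001001
Gen 8 (rule 129): 01000000000
Gen 9 (rule 60): 01100000000
Gen 10 (rule 182): 10010000000
Gen 11 (rule 45): 10010111111
Gen 12 (rule 129): 00000011110
Gen 13 (rule 60): 00000010001
Gen 14 (rule 182): 00000111011
Gen 15 (rule 45): 11110100110
Gen 16 (rule 129): 01100000000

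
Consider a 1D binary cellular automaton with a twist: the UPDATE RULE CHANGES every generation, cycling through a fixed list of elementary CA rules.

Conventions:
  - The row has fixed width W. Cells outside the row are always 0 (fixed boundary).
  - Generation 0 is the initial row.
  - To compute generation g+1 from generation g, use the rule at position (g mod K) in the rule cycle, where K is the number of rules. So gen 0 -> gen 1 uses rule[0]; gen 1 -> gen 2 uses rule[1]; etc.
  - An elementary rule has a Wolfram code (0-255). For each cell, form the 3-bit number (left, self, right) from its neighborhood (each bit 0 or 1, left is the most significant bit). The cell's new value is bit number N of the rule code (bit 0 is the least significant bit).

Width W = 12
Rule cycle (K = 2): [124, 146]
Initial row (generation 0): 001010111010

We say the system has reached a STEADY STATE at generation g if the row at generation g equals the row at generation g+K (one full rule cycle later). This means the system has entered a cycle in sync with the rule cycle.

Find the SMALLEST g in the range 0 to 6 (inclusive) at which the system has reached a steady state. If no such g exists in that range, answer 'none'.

Answer: none

Derivation:
Gen 0: 001010111010
Gen 1 (rule 124): 001111101111
Gen 2 (rule 146): 010111000110
Gen 3 (rule 124): 011101100111
Gen 4 (rule 146): 101000011010
Gen 5 (rule 124): 111100011111
Gen 6 (rule 146): 011010101110
Gen 7 (rule 124): 011111111011
Gen 8 (rule 146): 101111110000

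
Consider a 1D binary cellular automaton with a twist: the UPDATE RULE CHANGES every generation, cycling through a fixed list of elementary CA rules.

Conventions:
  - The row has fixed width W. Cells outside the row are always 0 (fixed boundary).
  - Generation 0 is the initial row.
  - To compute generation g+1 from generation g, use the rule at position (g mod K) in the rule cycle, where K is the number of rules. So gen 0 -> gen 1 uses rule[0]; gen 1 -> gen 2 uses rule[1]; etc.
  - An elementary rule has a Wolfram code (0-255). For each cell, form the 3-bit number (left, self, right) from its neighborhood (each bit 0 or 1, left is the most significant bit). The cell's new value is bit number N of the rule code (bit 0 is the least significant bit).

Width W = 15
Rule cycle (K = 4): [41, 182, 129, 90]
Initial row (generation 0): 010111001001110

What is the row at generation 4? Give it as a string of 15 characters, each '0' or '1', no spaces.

Gen 0: 010111001001110
Gen 1 (rule 41): 001100000001000
Gen 2 (rule 182): 010010000011100
Gen 3 (rule 129): 000000111001001
Gen 4 (rule 90): 000001101110110

Answer: 000001101110110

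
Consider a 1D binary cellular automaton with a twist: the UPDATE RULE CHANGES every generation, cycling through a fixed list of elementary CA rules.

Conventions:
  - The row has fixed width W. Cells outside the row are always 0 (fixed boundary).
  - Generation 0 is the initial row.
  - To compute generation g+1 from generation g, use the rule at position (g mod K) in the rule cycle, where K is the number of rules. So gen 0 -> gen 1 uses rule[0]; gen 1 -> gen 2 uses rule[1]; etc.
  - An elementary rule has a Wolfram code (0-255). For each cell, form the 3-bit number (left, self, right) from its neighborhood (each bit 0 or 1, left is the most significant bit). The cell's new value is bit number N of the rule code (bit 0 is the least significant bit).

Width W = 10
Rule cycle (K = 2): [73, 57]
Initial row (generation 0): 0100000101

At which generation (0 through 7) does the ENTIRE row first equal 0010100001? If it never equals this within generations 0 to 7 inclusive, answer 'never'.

Answer: 5

Derivation:
Gen 0: 0100000101
Gen 1 (rule 73): 0001110000
Gen 2 (rule 57): 1101001111
Gen 3 (rule 73): 1100001001
Gen 4 (rule 57): 1011100100
Gen 5 (rule 73): 0010100001
Gen 6 (rule 57): 1001011100
Gen 7 (rule 73): 0000010101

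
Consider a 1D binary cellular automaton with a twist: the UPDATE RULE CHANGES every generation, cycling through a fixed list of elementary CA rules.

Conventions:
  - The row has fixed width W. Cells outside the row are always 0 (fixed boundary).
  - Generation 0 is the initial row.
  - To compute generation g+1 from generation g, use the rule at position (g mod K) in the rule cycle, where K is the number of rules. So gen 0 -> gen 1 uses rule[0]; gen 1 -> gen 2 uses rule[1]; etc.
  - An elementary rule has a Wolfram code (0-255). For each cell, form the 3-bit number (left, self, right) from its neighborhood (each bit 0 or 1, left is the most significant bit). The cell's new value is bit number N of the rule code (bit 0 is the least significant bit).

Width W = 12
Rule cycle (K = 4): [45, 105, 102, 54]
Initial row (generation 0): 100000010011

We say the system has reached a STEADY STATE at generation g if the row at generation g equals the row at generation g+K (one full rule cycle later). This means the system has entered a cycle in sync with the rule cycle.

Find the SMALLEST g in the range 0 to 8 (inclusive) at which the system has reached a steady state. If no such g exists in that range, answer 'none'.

Gen 0: 100000010011
Gen 1 (rule 45): 101111010010
Gen 2 (rule 105): 011001100000
Gen 3 (rule 102): 101010100000
Gen 4 (rule 54): 111111110000
Gen 5 (rule 45): 100000000111
Gen 6 (rule 105): 001111110101
Gen 7 (rule 102): 010000011111
Gen 8 (rule 54): 111000100000
Gen 9 (rule 45): 100010101111
Gen 10 (rule 105): 001001011001
Gen 11 (rule 102): 011011101011
Gen 12 (rule 54): 100100011100

Answer: none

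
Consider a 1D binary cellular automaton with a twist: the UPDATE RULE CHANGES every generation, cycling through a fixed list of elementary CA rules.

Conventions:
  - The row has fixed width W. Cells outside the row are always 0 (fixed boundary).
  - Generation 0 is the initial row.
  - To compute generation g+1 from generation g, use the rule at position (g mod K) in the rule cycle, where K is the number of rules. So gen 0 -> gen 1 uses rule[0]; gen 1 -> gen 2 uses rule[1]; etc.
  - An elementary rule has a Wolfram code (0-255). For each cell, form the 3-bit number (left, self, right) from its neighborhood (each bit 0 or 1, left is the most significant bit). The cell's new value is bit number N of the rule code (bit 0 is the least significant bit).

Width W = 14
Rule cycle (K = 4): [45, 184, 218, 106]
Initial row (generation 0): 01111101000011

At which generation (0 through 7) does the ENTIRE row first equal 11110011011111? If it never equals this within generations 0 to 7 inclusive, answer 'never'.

Answer: 7

Derivation:
Gen 0: 01111101000011
Gen 1 (rule 45): 01000011011010
Gen 2 (rule 184): 00100010110101
Gen 3 (rule 218): 01010100110000
Gen 4 (rule 106): 10101001110000
Gen 5 (rule 45): 11111001000111
Gen 6 (rule 184): 11110100100110
Gen 7 (rule 218): 11110011011111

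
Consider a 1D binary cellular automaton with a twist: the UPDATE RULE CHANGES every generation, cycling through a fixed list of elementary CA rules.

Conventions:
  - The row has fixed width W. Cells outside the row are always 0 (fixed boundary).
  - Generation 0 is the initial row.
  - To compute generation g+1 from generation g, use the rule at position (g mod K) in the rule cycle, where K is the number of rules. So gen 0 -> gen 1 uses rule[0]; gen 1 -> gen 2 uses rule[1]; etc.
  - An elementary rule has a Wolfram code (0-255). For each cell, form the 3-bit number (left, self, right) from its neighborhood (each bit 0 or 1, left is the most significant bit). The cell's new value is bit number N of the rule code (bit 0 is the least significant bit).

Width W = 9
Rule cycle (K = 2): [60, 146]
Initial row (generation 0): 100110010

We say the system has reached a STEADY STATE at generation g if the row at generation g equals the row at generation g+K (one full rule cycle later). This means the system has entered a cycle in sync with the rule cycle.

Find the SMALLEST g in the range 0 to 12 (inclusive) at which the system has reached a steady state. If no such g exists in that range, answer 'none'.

Answer: 2

Derivation:
Gen 0: 100110010
Gen 1 (rule 60): 110101011
Gen 2 (rule 146): 000000000
Gen 3 (rule 60): 000000000
Gen 4 (rule 146): 000000000
Gen 5 (rule 60): 000000000
Gen 6 (rule 146): 000000000
Gen 7 (rule 60): 000000000
Gen 8 (rule 146): 000000000
Gen 9 (rule 60): 000000000
Gen 10 (rule 146): 000000000
Gen 11 (rule 60): 000000000
Gen 12 (rule 146): 000000000
Gen 13 (rule 60): 000000000
Gen 14 (rule 146): 000000000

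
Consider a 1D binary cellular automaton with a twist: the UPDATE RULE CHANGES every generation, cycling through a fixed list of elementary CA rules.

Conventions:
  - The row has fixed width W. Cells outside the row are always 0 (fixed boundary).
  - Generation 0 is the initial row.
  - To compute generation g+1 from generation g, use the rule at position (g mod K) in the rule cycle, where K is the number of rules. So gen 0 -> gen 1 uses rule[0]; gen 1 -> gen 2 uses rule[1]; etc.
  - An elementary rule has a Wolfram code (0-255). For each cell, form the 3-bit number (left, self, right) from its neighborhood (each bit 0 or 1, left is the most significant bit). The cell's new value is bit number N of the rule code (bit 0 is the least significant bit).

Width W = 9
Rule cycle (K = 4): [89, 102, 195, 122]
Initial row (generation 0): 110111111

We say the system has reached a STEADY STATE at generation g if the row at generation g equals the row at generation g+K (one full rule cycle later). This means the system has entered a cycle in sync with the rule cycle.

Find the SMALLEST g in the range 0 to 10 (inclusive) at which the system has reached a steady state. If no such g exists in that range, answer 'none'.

Gen 0: 110111111
Gen 1 (rule 89): 110100001
Gen 2 (rule 102): 011100011
Gen 3 (rule 195): 101101101
Gen 4 (rule 122): 011111110
Gen 5 (rule 89): 010000011
Gen 6 (rule 102): 110000101
Gen 7 (rule 195): 010111000
Gen 8 (rule 122): 101101100
Gen 9 (rule 89): 001101111
Gen 10 (rule 102): 010110001
Gen 11 (rule 195): 100010110
Gen 12 (rule 122): 010101111
Gen 13 (rule 89): 000001001
Gen 14 (rule 102): 000011011

Answer: none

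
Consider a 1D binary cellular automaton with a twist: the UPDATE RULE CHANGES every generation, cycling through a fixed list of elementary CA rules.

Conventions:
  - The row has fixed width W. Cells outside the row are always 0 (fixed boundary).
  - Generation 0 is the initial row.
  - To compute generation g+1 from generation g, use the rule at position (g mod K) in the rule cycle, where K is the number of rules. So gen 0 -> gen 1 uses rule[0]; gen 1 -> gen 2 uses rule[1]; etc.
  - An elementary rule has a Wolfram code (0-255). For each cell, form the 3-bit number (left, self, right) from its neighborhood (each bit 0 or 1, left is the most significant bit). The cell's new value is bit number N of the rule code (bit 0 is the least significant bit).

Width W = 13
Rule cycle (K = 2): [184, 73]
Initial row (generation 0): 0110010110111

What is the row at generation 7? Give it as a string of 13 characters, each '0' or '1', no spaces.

Gen 0: 0110010110111
Gen 1 (rule 184): 0101001101110
Gen 2 (rule 73): 0000001101010
Gen 3 (rule 184): 0000001010101
Gen 4 (rule 73): 1111100000000
Gen 5 (rule 184): 1111010000000
Gen 6 (rule 73): 1001000111111
Gen 7 (rule 184): 0100100111110

Answer: 0100100111110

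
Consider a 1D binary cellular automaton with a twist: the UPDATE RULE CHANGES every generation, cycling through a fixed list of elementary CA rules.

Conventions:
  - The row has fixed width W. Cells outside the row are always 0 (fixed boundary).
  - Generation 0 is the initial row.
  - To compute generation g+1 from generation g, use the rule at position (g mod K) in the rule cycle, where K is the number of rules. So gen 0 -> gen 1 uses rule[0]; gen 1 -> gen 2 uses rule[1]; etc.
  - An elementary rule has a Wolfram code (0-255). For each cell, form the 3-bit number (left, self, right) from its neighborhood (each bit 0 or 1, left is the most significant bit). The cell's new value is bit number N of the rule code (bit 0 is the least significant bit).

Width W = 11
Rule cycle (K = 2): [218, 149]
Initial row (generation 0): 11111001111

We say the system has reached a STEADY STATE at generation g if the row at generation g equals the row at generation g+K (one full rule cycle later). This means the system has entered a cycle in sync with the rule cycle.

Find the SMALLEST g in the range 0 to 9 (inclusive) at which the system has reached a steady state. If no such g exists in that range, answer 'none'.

Answer: 1

Derivation:
Gen 0: 11111001111
Gen 1 (rule 218): 11111111111
Gen 2 (rule 149): 01111111110
Gen 3 (rule 218): 11111111111
Gen 4 (rule 149): 01111111110
Gen 5 (rule 218): 11111111111
Gen 6 (rule 149): 01111111110
Gen 7 (rule 218): 11111111111
Gen 8 (rule 149): 01111111110
Gen 9 (rule 218): 11111111111
Gen 10 (rule 149): 01111111110
Gen 11 (rule 218): 11111111111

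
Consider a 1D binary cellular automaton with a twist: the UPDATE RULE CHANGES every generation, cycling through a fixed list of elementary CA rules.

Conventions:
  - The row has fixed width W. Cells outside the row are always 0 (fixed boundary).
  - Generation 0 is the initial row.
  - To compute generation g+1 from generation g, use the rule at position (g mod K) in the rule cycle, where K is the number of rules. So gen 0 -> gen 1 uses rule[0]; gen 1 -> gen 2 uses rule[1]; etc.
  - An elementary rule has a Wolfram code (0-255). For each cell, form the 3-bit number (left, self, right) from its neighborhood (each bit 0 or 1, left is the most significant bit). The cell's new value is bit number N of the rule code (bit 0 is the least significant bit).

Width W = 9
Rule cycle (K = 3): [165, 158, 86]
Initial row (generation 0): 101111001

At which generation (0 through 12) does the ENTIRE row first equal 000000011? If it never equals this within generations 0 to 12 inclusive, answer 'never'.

Answer: never

Derivation:
Gen 0: 101111001
Gen 1 (rule 165): 110110001
Gen 2 (rule 158): 100101011
Gen 3 (rule 86): 111101001
Gen 4 (rule 165): 011011001
Gen 5 (rule 158): 110010111
Gen 6 (rule 86): 011110001
Gen 7 (rule 165): 001100101
Gen 8 (rule 158): 011011101
Gen 9 (rule 86): 101000101
Gen 10 (rule 165): 111010111
Gen 11 (rule 158): 110010110
Gen 12 (rule 86): 011110011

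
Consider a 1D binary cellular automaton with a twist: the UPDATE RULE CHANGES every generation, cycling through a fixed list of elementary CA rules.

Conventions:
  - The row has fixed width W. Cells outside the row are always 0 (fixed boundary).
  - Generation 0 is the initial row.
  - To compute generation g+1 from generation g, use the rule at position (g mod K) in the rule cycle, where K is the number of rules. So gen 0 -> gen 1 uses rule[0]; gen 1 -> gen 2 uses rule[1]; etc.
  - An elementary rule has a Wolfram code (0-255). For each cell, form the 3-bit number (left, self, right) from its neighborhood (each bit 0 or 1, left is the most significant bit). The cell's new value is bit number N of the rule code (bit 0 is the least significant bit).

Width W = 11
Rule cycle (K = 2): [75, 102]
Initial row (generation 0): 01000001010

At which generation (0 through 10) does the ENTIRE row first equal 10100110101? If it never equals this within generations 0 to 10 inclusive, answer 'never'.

Answer: never

Derivation:
Gen 0: 01000001010
Gen 1 (rule 75): 10011110000
Gen 2 (rule 102): 10100010000
Gen 3 (rule 75): 00001100111
Gen 4 (rule 102): 00010101001
Gen 5 (rule 75): 11100000010
Gen 6 (rule 102): 00100000110
Gen 7 (rule 75): 11001111110
Gen 8 (rule 102): 01010000010
Gen 9 (rule 75): 10000111100
Gen 10 (rule 102): 10001000100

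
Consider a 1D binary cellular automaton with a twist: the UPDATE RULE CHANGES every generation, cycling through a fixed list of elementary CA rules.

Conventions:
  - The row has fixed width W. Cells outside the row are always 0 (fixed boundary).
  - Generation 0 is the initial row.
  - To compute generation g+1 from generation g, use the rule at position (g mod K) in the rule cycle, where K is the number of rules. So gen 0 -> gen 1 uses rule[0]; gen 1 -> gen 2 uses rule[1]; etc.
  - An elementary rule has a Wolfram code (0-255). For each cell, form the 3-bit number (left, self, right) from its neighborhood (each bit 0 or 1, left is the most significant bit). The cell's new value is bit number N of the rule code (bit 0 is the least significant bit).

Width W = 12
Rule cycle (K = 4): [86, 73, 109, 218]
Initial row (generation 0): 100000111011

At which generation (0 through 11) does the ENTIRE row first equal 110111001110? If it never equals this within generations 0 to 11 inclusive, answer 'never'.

Gen 0: 100000111011
Gen 1 (rule 86): 110001001001
Gen 2 (rule 73): 110100000000
Gen 3 (rule 109): 111101111111
Gen 4 (rule 218): 111101111111
Gen 5 (rule 86): 000100000001
Gen 6 (rule 73): 110001111100
Gen 7 (rule 109): 110101000101
Gen 8 (rule 218): 110000101000
Gen 9 (rule 86): 011001101100
Gen 10 (rule 73): 011001101101
Gen 11 (rule 109): 011001111111

Answer: never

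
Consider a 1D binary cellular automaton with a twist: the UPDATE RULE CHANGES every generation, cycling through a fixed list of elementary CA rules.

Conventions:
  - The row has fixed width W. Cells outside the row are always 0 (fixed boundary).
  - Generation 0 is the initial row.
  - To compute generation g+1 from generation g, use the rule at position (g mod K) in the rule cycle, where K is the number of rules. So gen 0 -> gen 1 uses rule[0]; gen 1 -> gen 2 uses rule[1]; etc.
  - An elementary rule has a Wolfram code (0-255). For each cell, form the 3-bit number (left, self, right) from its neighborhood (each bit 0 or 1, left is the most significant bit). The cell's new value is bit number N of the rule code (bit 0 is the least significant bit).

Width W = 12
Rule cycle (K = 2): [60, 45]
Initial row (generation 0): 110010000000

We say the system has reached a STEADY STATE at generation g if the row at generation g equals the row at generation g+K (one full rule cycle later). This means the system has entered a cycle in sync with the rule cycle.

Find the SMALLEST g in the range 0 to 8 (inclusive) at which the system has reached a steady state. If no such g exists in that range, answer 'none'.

Gen 0: 110010000000
Gen 1 (rule 60): 101011000000
Gen 2 (rule 45): 111110011111
Gen 3 (rule 60): 100001010000
Gen 4 (rule 45): 101101110111
Gen 5 (rule 60): 111011001100
Gen 6 (rule 45): 100110001001
Gen 7 (rule 60): 110101001101
Gen 8 (rule 45): 101111001011
Gen 9 (rule 60): 111000101110
Gen 10 (rule 45): 100010111000

Answer: none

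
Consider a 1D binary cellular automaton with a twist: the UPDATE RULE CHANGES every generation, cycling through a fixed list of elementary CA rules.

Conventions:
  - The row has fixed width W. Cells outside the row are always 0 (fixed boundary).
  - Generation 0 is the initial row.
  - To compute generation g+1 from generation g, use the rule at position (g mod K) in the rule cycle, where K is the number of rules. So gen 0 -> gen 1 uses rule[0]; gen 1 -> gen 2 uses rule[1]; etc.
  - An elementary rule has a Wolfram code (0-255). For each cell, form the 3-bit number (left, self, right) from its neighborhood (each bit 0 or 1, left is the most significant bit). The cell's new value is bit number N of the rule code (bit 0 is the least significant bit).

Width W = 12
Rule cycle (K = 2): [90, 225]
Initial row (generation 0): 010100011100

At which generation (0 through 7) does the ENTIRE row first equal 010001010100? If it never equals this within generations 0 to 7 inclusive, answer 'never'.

Answer: 5

Derivation:
Gen 0: 010100011100
Gen 1 (rule 90): 100010110110
Gen 2 (rule 225): 001001011010
Gen 3 (rule 90): 010110011001
Gen 4 (rule 225): 001010001000
Gen 5 (rule 90): 010001010100
Gen 6 (rule 225): 000100101001
Gen 7 (rule 90): 001011000110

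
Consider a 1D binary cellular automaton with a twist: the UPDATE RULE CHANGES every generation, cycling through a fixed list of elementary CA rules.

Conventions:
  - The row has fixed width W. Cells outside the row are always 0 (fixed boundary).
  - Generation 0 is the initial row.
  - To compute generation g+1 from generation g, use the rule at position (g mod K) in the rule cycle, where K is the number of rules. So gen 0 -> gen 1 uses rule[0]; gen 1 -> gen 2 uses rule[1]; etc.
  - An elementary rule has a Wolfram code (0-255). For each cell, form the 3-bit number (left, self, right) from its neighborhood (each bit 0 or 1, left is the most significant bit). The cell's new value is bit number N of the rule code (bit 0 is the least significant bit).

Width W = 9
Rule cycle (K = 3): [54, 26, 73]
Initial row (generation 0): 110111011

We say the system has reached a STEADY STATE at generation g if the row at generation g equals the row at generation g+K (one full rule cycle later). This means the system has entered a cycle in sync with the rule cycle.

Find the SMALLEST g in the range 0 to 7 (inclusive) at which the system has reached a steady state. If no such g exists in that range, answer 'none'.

Answer: 4

Derivation:
Gen 0: 110111011
Gen 1 (rule 54): 001000100
Gen 2 (rule 26): 010101010
Gen 3 (rule 73): 000000000
Gen 4 (rule 54): 000000000
Gen 5 (rule 26): 000000000
Gen 6 (rule 73): 111111111
Gen 7 (rule 54): 000000000
Gen 8 (rule 26): 000000000
Gen 9 (rule 73): 111111111
Gen 10 (rule 54): 000000000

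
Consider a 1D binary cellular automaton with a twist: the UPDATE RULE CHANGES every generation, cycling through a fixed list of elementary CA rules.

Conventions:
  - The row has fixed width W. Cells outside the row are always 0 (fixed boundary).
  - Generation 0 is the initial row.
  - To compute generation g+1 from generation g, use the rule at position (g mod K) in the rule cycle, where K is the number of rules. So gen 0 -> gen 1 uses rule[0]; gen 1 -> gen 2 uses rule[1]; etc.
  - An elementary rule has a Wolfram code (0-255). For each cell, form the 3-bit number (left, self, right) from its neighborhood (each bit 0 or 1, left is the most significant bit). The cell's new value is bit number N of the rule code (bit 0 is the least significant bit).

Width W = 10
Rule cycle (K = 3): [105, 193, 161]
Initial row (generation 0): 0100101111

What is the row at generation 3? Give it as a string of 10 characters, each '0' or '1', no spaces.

Gen 0: 0100101111
Gen 1 (rule 105): 0000011001
Gen 2 (rule 193): 1111001000
Gen 3 (rule 161): 0110000011

Answer: 0110000011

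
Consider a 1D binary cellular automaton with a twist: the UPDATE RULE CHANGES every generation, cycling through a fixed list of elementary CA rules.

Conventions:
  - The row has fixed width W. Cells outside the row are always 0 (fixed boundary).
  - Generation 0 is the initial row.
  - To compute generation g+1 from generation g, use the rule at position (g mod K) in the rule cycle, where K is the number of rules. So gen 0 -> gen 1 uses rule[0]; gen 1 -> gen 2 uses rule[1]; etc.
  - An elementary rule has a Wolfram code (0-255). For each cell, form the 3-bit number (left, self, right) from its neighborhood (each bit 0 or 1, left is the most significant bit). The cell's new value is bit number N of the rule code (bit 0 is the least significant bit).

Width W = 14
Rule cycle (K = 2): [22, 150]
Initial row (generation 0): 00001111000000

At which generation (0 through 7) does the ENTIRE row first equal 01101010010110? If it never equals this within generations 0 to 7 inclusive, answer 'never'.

Answer: never

Derivation:
Gen 0: 00001111000000
Gen 1 (rule 22): 00010000100000
Gen 2 (rule 150): 00111001110000
Gen 3 (rule 22): 01000110001000
Gen 4 (rule 150): 11101001011100
Gen 5 (rule 22): 00001111000010
Gen 6 (rule 150): 00010110100111
Gen 7 (rule 22): 00110000111000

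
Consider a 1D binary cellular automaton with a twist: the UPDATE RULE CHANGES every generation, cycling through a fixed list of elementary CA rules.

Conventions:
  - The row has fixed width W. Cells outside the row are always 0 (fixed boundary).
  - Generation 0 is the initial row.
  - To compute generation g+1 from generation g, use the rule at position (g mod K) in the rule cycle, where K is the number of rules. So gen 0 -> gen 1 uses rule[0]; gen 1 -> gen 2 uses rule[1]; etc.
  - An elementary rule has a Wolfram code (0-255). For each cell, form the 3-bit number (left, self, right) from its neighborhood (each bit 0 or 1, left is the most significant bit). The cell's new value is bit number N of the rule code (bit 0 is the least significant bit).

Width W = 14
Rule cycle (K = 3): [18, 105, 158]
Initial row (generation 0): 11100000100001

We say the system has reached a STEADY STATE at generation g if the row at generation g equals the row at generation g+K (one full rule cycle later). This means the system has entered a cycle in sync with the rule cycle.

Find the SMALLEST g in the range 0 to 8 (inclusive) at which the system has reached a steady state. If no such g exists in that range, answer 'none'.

Answer: 7

Derivation:
Gen 0: 11100000100001
Gen 1 (rule 18): 00010001010010
Gen 2 (rule 105): 11000100100000
Gen 3 (rule 158): 10101111110000
Gen 4 (rule 18): 00000000001000
Gen 5 (rule 105): 11111111100011
Gen 6 (rule 158): 11111111010110
Gen 7 (rule 18): 00000000000001
Gen 8 (rule 105): 11111111111100
Gen 9 (rule 158): 11111111111010
Gen 10 (rule 18): 00000000000001
Gen 11 (rule 105): 11111111111100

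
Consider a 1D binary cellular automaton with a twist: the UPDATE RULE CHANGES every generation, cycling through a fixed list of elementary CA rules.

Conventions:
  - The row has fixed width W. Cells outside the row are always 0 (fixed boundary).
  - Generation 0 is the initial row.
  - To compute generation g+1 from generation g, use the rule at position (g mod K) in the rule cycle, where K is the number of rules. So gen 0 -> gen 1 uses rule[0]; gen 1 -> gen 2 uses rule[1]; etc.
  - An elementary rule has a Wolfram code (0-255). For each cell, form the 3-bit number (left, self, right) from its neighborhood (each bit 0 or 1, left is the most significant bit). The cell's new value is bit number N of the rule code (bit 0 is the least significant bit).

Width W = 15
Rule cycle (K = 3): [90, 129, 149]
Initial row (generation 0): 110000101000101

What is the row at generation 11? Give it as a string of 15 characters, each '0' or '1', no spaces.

Gen 0: 110000101000101
Gen 1 (rule 90): 111001000101000
Gen 2 (rule 129): 010000010000011
Gen 3 (rule 149): 011111011111000
Gen 4 (rule 90): 110001010001100
Gen 5 (rule 129): 000100000100001
Gen 6 (rule 149): 110111110111101
Gen 7 (rule 90): 110100010100100
Gen 8 (rule 129): 000001000000001
Gen 9 (rule 149): 111101111111101
Gen 10 (rule 90): 100101000000100
Gen 11 (rule 129): 000000011110001

Answer: 000000011110001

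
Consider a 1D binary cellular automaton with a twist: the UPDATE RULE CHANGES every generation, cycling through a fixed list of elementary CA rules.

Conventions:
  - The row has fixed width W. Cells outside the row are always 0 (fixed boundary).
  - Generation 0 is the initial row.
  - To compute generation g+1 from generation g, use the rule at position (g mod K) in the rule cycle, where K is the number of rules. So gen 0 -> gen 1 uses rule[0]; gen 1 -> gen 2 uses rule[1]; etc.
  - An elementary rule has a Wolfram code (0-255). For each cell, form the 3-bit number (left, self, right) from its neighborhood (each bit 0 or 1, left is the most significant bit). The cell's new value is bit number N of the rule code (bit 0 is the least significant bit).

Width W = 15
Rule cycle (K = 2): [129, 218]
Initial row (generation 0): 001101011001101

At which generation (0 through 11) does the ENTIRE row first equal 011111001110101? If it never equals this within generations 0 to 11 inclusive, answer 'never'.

Answer: never

Derivation:
Gen 0: 001101011001101
Gen 1 (rule 129): 100000000000000
Gen 2 (rule 218): 010000000000000
Gen 3 (rule 129): 000111111111111
Gen 4 (rule 218): 001111111111111
Gen 5 (rule 129): 100111111111110
Gen 6 (rule 218): 011111111111111
Gen 7 (rule 129): 001111111111110
Gen 8 (rule 218): 011111111111111
Gen 9 (rule 129): 001111111111110
Gen 10 (rule 218): 011111111111111
Gen 11 (rule 129): 001111111111110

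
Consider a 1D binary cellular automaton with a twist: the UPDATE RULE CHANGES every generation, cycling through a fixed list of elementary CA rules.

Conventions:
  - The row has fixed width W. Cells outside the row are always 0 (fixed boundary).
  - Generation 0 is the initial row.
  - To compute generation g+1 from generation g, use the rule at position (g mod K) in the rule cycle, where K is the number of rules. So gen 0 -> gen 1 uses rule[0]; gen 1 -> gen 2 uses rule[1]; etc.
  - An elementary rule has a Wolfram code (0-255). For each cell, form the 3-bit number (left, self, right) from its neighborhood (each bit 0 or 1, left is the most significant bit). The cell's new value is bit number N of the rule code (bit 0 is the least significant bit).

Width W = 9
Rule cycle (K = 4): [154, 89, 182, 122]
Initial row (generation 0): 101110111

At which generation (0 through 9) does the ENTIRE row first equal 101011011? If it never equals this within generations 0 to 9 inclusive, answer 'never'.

Gen 0: 101110111
Gen 1 (rule 154): 001100110
Gen 2 (rule 89): 101110111
Gen 3 (rule 182): 110101010
Gen 4 (rule 122): 111010101
Gen 5 (rule 154): 110000000
Gen 6 (rule 89): 111111111
Gen 7 (rule 182): 011111110
Gen 8 (rule 122): 110000011
Gen 9 (rule 154): 101000110

Answer: never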